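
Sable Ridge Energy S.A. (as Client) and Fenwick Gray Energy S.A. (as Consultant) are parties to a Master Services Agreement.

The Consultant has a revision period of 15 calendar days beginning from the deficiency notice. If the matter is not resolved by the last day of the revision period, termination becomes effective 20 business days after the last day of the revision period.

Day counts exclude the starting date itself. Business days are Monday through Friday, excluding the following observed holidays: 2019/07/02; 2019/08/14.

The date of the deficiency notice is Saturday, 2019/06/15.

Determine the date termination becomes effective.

Adding 15 calendar days to 2019/06/15 gives 2019/06/30, which is the last day of the revision period.
The date termination becomes effective: counting 20 business days from Sunday, 2019/06/30 (Jul 1, Jul 3, Jul 4, Jul 5, …, Jul 25, Jul 26, Jul 29, skipping weekends and the listed holiday on Jul 2) reaches Monday, 2019/07/29.

2019/07/29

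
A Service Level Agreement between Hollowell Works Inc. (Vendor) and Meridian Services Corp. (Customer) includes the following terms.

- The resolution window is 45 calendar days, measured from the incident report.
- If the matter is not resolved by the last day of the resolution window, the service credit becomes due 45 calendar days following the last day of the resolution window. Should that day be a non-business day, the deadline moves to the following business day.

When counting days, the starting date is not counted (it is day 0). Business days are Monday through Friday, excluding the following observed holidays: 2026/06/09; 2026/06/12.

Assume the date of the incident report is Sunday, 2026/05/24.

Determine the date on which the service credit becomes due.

2026/08/24

The last day of the resolution window: 2026/05/24 + 45 days = 2026/07/08.
The date on which the service credit becomes due: 45 calendar days after 2026/07/08 is 2026/08/22. That falls on a Saturday, so it rolls to the next business day, Monday, 2026/08/24.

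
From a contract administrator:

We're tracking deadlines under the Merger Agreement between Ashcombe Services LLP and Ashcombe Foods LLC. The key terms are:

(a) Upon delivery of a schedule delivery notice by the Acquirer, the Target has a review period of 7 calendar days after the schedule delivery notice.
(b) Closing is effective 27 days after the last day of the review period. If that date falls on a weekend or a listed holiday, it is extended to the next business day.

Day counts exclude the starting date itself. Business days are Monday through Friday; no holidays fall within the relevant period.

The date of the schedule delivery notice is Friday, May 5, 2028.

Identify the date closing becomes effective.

The last day of the review period: 7 calendar days after May 5, 2028 is May 12, 2028.
The date closing becomes effective: May 12, 2028 + 27 days = June 8, 2028. June 8, 2028 is a Thursday, so no roll-forward applies.

June 8, 2028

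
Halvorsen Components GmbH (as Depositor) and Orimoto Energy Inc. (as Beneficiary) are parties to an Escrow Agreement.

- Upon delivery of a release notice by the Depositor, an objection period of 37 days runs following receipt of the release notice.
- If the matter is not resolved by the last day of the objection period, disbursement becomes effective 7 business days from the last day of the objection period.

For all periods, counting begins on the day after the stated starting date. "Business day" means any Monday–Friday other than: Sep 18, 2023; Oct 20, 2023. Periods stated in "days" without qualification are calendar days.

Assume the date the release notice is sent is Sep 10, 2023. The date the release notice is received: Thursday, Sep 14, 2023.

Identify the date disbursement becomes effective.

The last day of the objection period: 37 calendar days after Sep 14, 2023 is Oct 21, 2023.
The date disbursement becomes effective: counting 7 business days from Saturday, Oct 21, 2023 (Oct 23, Oct 24, Oct 25, Oct 26, Oct 27, Oct 30, Oct 31, skipping weekends) reaches Tuesday, Oct 31, 2023.

Oct 31, 2023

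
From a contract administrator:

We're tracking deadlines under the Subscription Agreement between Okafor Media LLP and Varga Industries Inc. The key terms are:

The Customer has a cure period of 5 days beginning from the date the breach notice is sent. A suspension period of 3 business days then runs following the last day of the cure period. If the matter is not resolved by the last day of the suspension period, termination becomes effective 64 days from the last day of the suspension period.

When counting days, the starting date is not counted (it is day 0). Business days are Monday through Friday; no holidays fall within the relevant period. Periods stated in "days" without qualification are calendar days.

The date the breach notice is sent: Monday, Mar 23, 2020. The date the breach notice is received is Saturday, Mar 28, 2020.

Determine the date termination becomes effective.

The last day of the cure period: Mar 23, 2020 + 5 days = Mar 28, 2020.
The last day of the suspension period: counting 3 business days from Saturday, Mar 28, 2020 (Mar 30, Mar 31, Apr 1, skipping weekends) reaches Wednesday, Apr 1, 2020.
The date termination becomes effective: Apr 1, 2020 + 64 days = Jun 4, 2020.

Jun 4, 2020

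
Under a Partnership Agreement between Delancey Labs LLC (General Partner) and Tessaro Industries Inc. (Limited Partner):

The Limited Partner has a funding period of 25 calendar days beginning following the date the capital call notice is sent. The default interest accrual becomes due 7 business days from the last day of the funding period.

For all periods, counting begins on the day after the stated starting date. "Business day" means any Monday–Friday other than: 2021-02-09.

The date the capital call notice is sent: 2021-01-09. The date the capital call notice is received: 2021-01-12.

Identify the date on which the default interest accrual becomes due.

Adding 25 calendar days to 2021-01-09 gives 2021-02-03, which is the last day of the funding period.
The date on which the default interest accrual becomes due: counting 7 business days from Wednesday, 2021-02-03 (Feb 4, Feb 5, Feb 8, Feb 10, Feb 11, Feb 12, Feb 15, skipping weekends and the listed holiday on Feb 9) reaches Monday, 2021-02-15.

2021-02-15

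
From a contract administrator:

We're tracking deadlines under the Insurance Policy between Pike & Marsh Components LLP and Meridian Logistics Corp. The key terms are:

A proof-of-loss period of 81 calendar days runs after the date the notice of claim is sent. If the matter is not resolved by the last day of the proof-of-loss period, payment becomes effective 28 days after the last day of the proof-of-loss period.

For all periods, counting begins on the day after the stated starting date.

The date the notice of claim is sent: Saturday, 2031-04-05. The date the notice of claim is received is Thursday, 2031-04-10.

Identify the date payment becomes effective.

The last day of the proof-of-loss period: 2031-04-05 + 81 days = 2031-06-25.
The date payment becomes effective: 2031-06-25 + 28 days = 2031-07-23.

2031-07-23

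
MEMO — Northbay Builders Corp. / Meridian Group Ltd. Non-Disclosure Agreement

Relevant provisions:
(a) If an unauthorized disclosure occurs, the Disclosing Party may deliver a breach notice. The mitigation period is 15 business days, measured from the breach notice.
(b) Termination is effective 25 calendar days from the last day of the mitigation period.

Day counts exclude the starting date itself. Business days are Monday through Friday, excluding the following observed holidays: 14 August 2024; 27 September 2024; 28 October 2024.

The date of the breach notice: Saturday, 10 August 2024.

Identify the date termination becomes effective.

27 September 2024

The last day of the mitigation period: counting 15 business days from Saturday, 10 August 2024 (Aug 12, Aug 13, Aug 15, Aug 16, …, Aug 29, Aug 30, Sep 2, skipping weekends and the listed holiday on Aug 14) reaches Monday, 2 September 2024.
The date termination becomes effective: 2 September 2024 + 25 days = 27 September 2024.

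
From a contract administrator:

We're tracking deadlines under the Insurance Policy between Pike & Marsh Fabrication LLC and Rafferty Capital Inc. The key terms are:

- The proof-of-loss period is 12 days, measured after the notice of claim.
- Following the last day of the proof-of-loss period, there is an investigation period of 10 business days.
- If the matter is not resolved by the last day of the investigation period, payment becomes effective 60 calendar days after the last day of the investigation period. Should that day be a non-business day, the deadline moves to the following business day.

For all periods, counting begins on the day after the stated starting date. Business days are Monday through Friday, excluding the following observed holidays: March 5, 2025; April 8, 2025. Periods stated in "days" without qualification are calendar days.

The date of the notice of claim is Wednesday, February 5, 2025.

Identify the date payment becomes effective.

May 2, 2025

The last day of the proof-of-loss period: 12 calendar days after February 5, 2025 is February 17, 2025.
The last day of the investigation period: counting 10 business days from Monday, February 17, 2025 (Feb 18, Feb 19, Feb 20, Feb 21, Feb 24, Feb 25, Feb 26, Feb 27, Feb 28, Mar 3, skipping weekends) reaches Monday, March 3, 2025.
The date payment becomes effective: March 3, 2025 + 60 days = May 2, 2025. May 2, 2025 is a Friday and is not a listed holiday, so no roll-forward applies.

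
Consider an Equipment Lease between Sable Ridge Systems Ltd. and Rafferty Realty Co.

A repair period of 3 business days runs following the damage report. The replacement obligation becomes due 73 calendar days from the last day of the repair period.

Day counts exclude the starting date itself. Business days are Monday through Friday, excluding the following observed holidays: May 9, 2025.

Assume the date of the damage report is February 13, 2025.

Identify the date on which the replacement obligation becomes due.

May 2, 2025

The last day of the repair period: 3 business days after Thursday, February 13, 2025, skipping weekends — Feb 14, Feb 17, Feb 18 — lands on Tuesday, February 18, 2025.
The date on which the replacement obligation becomes due: 73 calendar days after February 18, 2025 is May 2, 2025.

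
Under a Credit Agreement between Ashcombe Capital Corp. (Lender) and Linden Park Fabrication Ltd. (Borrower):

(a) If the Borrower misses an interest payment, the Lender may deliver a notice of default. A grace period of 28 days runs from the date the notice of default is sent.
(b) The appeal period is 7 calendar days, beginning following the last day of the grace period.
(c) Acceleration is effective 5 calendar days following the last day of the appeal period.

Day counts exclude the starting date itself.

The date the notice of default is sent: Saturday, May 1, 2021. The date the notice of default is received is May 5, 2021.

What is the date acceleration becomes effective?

Jun 10, 2021

The last day of the grace period: May 1, 2021 + 28 days = May 29, 2021.
The last day of the appeal period: May 29, 2021 + 7 days = Jun 5, 2021.
The date acceleration becomes effective: 5 calendar days after Jun 5, 2021 is Jun 10, 2021.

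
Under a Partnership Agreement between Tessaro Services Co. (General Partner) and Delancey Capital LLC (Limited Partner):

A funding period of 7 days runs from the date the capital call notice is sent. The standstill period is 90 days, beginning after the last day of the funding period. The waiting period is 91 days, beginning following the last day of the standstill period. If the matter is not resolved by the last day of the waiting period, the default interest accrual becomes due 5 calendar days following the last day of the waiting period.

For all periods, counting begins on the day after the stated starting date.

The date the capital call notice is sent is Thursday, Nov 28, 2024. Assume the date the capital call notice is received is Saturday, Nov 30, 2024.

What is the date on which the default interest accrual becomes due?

The last day of the funding period: 7 calendar days after Nov 28, 2024 is Dec 5, 2024.
The last day of the standstill period: 90 calendar days after Dec 5, 2024 is Mar 5, 2025.
The last day of the waiting period: Mar 5, 2025 + 91 days = Jun 4, 2025.
The date on which the default interest accrual becomes due: 5 calendar days after Jun 4, 2025 is Jun 9, 2025.

Jun 9, 2025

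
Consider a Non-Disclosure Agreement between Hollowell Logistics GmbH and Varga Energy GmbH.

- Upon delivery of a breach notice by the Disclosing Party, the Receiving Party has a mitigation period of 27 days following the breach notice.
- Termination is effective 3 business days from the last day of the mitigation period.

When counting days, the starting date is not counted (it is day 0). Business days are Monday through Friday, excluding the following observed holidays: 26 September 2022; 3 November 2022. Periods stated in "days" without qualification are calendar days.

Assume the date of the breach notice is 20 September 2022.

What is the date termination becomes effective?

20 October 2022

The last day of the mitigation period: 27 calendar days after 20 September 2022 is 17 October 2022.
The date termination becomes effective: 3 business days after Monday, 17 October 2022, skipping weekends — Oct 18, Oct 19, Oct 20 — lands on Thursday, 20 October 2022.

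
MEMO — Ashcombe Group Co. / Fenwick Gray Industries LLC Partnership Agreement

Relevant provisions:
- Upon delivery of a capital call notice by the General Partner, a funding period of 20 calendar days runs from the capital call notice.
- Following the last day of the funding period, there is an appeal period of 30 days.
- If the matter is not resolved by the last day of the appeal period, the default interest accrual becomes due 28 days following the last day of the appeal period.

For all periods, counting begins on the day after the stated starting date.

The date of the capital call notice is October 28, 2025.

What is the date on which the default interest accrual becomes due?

The last day of the funding period: 20 calendar days after October 28, 2025 is November 17, 2025.
The last day of the appeal period: November 17, 2025 + 30 days = December 17, 2025.
The date on which the default interest accrual becomes due: December 17, 2025 + 28 days = January 14, 2026.

January 14, 2026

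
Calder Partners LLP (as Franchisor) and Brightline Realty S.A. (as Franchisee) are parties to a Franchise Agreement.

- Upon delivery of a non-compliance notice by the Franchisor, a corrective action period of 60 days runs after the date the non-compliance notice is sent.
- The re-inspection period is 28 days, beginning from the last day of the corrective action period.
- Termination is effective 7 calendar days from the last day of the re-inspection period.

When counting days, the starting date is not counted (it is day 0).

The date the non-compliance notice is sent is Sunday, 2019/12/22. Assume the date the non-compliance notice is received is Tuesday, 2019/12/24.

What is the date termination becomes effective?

The last day of the corrective action period: 2019/12/22 + 60 days = 2020/02/20.
Adding 28 calendar days to 2020/02/20 gives 2020/03/19, which is the last day of the re-inspection period.
The date termination becomes effective: 7 calendar days after 2020/03/19 is 2020/03/26.

2020/03/26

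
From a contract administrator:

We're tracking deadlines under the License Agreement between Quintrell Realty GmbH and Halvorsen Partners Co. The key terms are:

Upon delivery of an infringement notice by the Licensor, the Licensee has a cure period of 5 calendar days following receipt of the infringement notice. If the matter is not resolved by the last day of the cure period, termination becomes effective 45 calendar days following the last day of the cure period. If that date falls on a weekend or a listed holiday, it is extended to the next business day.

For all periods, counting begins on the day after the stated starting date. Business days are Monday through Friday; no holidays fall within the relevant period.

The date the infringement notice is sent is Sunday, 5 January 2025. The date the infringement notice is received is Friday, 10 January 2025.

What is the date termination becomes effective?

The last day of the cure period: 10 January 2025 + 5 days = 15 January 2025.
The date termination becomes effective: 45 calendar days after 15 January 2025 is 1 March 2025. That falls on a Saturday, so it rolls to the next business day, Monday, 3 March 2025.

3 March 2025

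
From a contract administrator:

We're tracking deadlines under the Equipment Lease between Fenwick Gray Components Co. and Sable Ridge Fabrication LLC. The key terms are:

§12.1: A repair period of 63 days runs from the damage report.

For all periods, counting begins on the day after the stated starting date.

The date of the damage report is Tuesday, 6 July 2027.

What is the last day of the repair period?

The last day of the repair period: 63 calendar days after 6 July 2027 is 7 September 2027.

7 September 2027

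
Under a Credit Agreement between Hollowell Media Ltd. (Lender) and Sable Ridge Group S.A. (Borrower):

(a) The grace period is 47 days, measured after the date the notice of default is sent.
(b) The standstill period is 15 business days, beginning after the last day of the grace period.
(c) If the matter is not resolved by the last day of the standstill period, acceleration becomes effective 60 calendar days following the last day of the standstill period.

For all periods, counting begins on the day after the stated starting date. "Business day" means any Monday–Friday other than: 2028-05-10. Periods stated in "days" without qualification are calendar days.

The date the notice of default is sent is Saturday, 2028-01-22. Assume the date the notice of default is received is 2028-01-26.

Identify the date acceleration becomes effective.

2028-05-29

Adding 47 calendar days to 2028-01-22 gives 2028-03-09, which is the last day of the grace period.
The last day of the standstill period: counting 15 business days from Thursday, 2028-03-09 (Mar 10, Mar 13, Mar 14, Mar 15, …, Mar 28, Mar 29, Mar 30, skipping weekends) reaches Thursday, 2028-03-30.
Adding 60 calendar days to 2028-03-30 gives 2028-05-29, which is the date acceleration becomes effective.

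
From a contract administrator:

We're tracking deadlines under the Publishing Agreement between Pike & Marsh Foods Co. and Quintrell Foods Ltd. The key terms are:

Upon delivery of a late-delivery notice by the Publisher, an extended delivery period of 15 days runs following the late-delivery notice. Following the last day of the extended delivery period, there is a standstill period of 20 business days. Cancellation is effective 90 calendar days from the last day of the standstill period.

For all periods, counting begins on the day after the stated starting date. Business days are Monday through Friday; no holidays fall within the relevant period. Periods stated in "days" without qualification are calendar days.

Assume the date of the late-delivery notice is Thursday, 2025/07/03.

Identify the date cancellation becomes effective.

2025/11/13

The last day of the extended delivery period: 15 calendar days after 2025/07/03 is 2025/07/18.
The last day of the standstill period: 20 business days after Friday, 2025/07/18, skipping weekends — Jul 21, Jul 22, Jul 23, Jul 24, …, Aug 13, Aug 14, Aug 15 — lands on Friday, 2025/08/15.
The date cancellation becomes effective: 90 calendar days after 2025/08/15 is 2025/11/13.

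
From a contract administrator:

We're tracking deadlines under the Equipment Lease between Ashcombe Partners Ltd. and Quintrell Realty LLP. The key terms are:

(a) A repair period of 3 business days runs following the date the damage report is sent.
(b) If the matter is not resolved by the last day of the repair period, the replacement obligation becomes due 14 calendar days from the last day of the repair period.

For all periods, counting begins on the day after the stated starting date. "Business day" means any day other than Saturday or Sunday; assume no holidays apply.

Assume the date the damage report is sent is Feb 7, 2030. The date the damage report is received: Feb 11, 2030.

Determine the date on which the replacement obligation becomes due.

From Thursday, Feb 7, 2030, 3 business days (Feb 8, Feb 11, Feb 12, skipping weekends) brings us to Tuesday, Feb 12, 2030, which is the last day of the repair period.
The date on which the replacement obligation becomes due: Feb 12, 2030 + 14 days = Feb 26, 2030.

Feb 26, 2030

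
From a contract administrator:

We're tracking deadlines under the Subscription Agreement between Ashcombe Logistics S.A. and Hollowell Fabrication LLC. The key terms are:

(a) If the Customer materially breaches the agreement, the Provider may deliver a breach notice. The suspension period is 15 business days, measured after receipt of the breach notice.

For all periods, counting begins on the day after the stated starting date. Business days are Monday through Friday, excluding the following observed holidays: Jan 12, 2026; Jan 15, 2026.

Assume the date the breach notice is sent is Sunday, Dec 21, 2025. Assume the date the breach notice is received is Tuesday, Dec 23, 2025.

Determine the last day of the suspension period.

Jan 14, 2026

From Tuesday, Dec 23, 2025, 15 business days (Dec 24, Dec 25, Dec 26, Dec 29, …, Jan 9, Jan 13, Jan 14, skipping weekends and the listed holiday on Jan 12) brings us to Wednesday, Jan 14, 2026, which is the last day of the suspension period.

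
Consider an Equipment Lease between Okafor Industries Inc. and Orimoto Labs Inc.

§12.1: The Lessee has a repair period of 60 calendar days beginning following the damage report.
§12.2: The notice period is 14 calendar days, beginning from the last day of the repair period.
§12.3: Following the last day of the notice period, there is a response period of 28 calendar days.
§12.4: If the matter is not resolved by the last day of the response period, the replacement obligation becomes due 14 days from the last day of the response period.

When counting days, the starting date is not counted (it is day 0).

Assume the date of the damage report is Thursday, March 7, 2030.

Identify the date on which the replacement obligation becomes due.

Adding 60 calendar days to March 7, 2030 gives May 6, 2030, which is the last day of the repair period.
The last day of the notice period: 14 calendar days after May 6, 2030 is May 20, 2030.
The last day of the response period: May 20, 2030 + 28 days = June 17, 2030.
The date on which the replacement obligation becomes due: 14 calendar days after June 17, 2030 is July 1, 2030.

July 1, 2030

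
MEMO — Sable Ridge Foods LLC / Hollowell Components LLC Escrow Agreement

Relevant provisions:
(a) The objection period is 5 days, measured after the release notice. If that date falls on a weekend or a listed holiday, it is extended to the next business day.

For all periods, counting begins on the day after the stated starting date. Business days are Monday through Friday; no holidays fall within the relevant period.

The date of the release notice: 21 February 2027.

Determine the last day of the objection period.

26 February 2027

The last day of the objection period: 5 calendar days after 21 February 2027 is 26 February 2027. 26 February 2027 is a Friday, so no roll-forward applies.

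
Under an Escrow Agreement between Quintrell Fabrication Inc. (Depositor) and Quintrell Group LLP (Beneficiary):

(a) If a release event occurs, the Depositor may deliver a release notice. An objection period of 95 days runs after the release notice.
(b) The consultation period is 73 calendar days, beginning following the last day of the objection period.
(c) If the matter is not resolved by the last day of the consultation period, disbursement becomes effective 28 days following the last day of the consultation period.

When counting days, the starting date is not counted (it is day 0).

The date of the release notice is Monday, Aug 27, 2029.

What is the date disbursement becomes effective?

Adding 95 calendar days to Aug 27, 2029 gives Nov 30, 2029, which is the last day of the objection period.
The last day of the consultation period: Nov 30, 2029 + 73 days = Feb 11, 2030.
The date disbursement becomes effective: 28 calendar days after Feb 11, 2030 is Mar 11, 2030.

Mar 11, 2030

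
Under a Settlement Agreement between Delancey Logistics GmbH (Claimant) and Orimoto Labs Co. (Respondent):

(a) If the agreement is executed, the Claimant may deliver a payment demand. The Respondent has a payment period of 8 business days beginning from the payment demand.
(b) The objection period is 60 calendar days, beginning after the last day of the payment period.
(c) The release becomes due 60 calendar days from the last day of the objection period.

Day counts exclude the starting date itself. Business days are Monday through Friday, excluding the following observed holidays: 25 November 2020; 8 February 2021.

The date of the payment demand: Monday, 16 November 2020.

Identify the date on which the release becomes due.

The last day of the payment period: 8 business days after Monday, 16 November 2020, skipping weekends and the listed holiday on Nov 25 — Nov 17, Nov 18, Nov 19, Nov 20, Nov 23, Nov 24, Nov 26, Nov 27 — lands on Friday, 27 November 2020.
The last day of the objection period: 27 November 2020 + 60 days = 26 January 2021.
The date on which the release becomes due: 60 calendar days after 26 January 2021 is 27 March 2021.

27 March 2021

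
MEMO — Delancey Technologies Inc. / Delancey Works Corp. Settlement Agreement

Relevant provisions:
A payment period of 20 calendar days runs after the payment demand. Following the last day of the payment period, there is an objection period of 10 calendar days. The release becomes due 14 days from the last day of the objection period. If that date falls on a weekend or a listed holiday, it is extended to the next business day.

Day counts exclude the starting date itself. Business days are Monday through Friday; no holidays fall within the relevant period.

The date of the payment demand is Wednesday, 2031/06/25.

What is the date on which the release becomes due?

2031/08/08

Adding 20 calendar days to 2031/06/25 gives 2031/07/15, which is the last day of the payment period.
The last day of the objection period: 10 calendar days after 2031/07/15 is 2031/07/25.
Adding 14 calendar days to 2031/07/25 gives 2031/08/08, which is the date on which the release becomes due. 2031/08/08 is a Friday, so no roll-forward applies.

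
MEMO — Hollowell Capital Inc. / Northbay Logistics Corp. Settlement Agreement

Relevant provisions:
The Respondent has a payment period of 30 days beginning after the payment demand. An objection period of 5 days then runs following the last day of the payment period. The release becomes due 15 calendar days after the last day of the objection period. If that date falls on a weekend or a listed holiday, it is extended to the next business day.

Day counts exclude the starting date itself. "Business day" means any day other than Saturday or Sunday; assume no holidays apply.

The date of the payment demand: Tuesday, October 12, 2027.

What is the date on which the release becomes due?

December 1, 2027

Adding 30 calendar days to October 12, 2027 gives November 11, 2027, which is the last day of the payment period.
The last day of the objection period: November 11, 2027 + 5 days = November 16, 2027.
The date on which the release becomes due: 15 calendar days after November 16, 2027 is December 1, 2027. December 1, 2027 is a Wednesday, so no roll-forward applies.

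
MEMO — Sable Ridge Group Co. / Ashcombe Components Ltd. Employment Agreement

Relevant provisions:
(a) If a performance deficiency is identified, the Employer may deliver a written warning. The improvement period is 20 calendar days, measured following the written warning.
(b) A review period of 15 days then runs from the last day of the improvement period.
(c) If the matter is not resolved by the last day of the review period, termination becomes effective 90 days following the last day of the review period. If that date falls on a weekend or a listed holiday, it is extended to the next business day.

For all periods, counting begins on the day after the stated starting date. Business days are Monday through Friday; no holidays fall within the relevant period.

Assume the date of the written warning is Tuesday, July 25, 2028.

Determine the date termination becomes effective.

November 27, 2028

Adding 20 calendar days to July 25, 2028 gives August 14, 2028, which is the last day of the improvement period.
The last day of the review period: 15 calendar days after August 14, 2028 is August 29, 2028.
The date termination becomes effective: August 29, 2028 + 90 days = November 27, 2028. November 27, 2028 is a Monday, so no roll-forward applies.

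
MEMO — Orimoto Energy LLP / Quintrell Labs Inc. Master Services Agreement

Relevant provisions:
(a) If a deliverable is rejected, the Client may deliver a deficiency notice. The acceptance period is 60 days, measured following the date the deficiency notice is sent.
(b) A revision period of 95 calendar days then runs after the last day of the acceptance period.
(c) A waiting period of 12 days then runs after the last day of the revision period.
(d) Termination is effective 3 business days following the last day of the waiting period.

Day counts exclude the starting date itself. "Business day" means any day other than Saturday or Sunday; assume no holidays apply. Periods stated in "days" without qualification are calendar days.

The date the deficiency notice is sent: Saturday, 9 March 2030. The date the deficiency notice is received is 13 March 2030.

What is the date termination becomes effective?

28 August 2030

The last day of the acceptance period: 60 calendar days after 9 March 2030 is 8 May 2030.
The last day of the revision period: 8 May 2030 + 95 days = 11 August 2030.
The last day of the waiting period: 11 August 2030 + 12 days = 23 August 2030.
The date termination becomes effective: counting 3 business days from Friday, 23 August 2030 (Aug 26, Aug 27, Aug 28, skipping weekends) reaches Wednesday, 28 August 2030.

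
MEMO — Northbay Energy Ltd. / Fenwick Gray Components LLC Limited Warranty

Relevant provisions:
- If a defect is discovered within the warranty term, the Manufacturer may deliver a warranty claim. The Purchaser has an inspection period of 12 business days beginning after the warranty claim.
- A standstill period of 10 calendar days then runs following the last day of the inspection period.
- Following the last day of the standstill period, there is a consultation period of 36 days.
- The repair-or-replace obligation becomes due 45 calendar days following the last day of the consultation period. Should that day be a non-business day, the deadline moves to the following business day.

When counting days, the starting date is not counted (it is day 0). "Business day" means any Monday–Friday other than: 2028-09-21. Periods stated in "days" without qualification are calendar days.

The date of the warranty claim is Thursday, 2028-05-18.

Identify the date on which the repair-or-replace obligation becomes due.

From Thursday, 2028-05-18, 12 business days (May 19, May 22, May 23, May 24, …, Jun 1, Jun 2, Jun 5, skipping weekends) brings us to Monday, 2028-06-05, which is the last day of the inspection period.
Adding 10 calendar days to 2028-06-05 gives 2028-06-15, which is the last day of the standstill period.
The last day of the consultation period: 2028-06-15 + 36 days = 2028-07-21.
Adding 45 calendar days to 2028-07-21 gives 2028-09-04, which is the date on which the repair-or-replace obligation becomes due. 2028-09-04 is a Monday and is not a listed holiday, so no roll-forward applies.

2028-09-04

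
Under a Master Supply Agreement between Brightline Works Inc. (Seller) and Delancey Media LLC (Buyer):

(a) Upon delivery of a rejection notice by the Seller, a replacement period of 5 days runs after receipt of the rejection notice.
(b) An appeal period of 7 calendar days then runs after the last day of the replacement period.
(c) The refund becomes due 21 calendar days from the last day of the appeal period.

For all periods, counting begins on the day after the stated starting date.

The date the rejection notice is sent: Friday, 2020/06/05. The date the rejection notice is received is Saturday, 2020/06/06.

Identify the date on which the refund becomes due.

Adding 5 calendar days to 2020/06/06 gives 2020/06/11, which is the last day of the replacement period.
The last day of the appeal period: 2020/06/11 + 7 days = 2020/06/18.
Adding 21 calendar days to 2020/06/18 gives 2020/07/09, which is the date on which the refund becomes due.

2020/07/09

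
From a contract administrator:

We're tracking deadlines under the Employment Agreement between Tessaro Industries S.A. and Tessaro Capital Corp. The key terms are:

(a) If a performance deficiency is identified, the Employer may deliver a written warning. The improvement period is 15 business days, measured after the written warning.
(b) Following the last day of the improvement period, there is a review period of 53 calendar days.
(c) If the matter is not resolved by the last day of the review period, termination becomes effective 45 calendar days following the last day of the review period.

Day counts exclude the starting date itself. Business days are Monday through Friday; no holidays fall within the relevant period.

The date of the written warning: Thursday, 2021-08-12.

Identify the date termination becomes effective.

The last day of the improvement period: 15 business days after Thursday, 2021-08-12, skipping weekends — Aug 13, Aug 16, Aug 17, Aug 18, …, Aug 31, Sep 1, Sep 2 — lands on Thursday, 2021-09-02.
Adding 53 calendar days to 2021-09-02 gives 2021-10-25, which is the last day of the review period.
The date termination becomes effective: 2021-10-25 + 45 days = 2021-12-09.

2021-12-09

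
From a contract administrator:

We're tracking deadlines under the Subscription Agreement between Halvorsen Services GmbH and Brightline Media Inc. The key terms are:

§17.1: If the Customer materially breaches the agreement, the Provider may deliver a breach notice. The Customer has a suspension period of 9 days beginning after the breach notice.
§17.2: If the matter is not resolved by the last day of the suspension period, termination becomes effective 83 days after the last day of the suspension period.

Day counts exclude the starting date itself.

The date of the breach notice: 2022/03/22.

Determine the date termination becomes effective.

2022/06/22

Adding 9 calendar days to 2022/03/22 gives 2022/03/31, which is the last day of the suspension period.
The date termination becomes effective: 83 calendar days after 2022/03/31 is 2022/06/22.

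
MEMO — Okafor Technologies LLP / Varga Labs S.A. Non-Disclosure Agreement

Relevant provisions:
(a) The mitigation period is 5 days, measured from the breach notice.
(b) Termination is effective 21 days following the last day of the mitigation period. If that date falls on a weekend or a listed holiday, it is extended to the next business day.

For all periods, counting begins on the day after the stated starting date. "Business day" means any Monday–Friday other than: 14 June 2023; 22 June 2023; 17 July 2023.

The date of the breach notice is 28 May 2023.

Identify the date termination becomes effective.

23 June 2023

Adding 5 calendar days to 28 May 2023 gives 2 June 2023, which is the last day of the mitigation period.
The date termination becomes effective: 2 June 2023 + 21 days = 23 June 2023. 23 June 2023 is a Friday and is not a listed holiday, so no roll-forward applies.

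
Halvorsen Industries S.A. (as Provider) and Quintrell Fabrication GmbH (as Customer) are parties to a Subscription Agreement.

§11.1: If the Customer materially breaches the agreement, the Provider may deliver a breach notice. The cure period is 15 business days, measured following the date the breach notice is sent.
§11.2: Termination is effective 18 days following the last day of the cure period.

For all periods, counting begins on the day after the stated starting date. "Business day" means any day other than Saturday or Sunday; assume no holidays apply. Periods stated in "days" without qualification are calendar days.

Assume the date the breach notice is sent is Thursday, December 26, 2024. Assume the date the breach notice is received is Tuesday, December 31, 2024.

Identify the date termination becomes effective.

February 3, 2025

The last day of the cure period: 15 business days after Thursday, December 26, 2024, skipping weekends — Dec 27, Dec 30, Dec 31, Jan 1, …, Jan 14, Jan 15, Jan 16 — lands on Thursday, January 16, 2025.
The date termination becomes effective: January 16, 2025 + 18 days = February 3, 2025.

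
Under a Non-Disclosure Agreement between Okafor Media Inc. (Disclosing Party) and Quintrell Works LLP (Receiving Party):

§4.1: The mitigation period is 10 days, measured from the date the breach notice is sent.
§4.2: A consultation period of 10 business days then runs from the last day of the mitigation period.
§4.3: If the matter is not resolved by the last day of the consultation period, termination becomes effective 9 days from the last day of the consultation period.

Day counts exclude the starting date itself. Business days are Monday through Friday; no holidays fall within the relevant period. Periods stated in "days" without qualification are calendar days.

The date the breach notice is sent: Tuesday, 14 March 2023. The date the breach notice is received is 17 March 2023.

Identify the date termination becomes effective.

The last day of the mitigation period: 10 calendar days after 14 March 2023 is 24 March 2023.
The last day of the consultation period: 10 business days after Friday, 24 March 2023, skipping weekends — Mar 27, Mar 28, Mar 29, Mar 30, Mar 31, Apr 3, Apr 4, Apr 5, Apr 6, Apr 7 — lands on Friday, 7 April 2023.
The date termination becomes effective: 7 April 2023 + 9 days = 16 April 2023.

16 April 2023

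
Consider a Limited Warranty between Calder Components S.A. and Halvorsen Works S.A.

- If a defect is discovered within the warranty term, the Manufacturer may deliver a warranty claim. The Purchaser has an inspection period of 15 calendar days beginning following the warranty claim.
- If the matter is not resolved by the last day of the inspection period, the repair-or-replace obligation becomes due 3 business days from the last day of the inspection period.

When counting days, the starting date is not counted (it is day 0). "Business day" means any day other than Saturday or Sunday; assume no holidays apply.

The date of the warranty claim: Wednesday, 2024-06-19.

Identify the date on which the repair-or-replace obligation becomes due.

The last day of the inspection period: 15 calendar days after 2024-06-19 is 2024-07-04.
From Thursday, 2024-07-04, 3 business days (Jul 5, Jul 8, Jul 9, skipping weekends) brings us to Tuesday, 2024-07-09, which is the date on which the repair-or-replace obligation becomes due.

2024-07-09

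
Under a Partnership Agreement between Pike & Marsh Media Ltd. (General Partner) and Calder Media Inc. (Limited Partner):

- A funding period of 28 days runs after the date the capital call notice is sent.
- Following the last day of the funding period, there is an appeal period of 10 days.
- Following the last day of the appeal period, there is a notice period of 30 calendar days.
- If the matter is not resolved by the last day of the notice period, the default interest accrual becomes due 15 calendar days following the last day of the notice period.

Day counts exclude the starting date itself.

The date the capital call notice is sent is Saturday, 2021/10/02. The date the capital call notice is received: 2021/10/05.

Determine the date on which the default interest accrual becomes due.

Adding 28 calendar days to 2021/10/02 gives 2021/10/30, which is the last day of the funding period.
The last day of the appeal period: 10 calendar days after 2021/10/30 is 2021/11/09.
The last day of the notice period: 2021/11/09 + 30 days = 2021/12/09.
The date on which the default interest accrual becomes due: 15 calendar days after 2021/12/09 is 2021/12/24.

2021/12/24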